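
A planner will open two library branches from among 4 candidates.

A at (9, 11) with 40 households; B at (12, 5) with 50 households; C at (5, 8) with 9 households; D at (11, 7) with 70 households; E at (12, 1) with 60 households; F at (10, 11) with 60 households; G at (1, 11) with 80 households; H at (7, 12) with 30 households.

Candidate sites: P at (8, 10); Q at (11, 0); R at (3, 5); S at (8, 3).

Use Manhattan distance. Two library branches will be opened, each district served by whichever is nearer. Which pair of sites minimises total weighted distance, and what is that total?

{P, Q}, total 1875

Evaluate every pair (each demand assigned to the nearer of the two):
  {P, Q}: total = 1875
  {P, S}: total = 2115
  {P, R}: total = 2685
  {R, S}: total = 3095
  {Q, R}: total = 3125
  {Q, S}: total = 3442
Best pair: {P, Q} with total 1875.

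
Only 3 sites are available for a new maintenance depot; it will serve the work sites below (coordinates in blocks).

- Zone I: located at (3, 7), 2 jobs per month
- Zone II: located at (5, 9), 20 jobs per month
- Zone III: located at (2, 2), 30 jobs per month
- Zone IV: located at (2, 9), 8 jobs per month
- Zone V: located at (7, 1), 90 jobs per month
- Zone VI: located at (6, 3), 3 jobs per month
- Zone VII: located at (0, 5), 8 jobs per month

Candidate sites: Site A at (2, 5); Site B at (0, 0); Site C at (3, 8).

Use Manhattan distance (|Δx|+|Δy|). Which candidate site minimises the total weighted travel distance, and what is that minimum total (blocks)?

Site A, total 1112 blocks

Total weighted distance at each candidate:
  Site A (2, 5): total = 1112
  Site B (0, 0): total = 1295
  Site C (3, 8): total = 1350
Minimum is at Site A with total 1112 blocks.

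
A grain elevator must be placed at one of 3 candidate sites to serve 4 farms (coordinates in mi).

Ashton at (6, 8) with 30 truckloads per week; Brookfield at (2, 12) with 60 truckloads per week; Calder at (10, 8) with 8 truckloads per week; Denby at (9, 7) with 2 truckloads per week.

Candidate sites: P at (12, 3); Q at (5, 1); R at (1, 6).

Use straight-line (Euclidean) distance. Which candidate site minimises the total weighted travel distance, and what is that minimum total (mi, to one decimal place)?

Total weighted distance at each candidate:
  P (12, 3): total = 1094.6
  Q (5, 1): total = 979.5
  R (1, 6): total = 616.4
Minimum is at R with total 616.4 mi.

R, total 616.4 mi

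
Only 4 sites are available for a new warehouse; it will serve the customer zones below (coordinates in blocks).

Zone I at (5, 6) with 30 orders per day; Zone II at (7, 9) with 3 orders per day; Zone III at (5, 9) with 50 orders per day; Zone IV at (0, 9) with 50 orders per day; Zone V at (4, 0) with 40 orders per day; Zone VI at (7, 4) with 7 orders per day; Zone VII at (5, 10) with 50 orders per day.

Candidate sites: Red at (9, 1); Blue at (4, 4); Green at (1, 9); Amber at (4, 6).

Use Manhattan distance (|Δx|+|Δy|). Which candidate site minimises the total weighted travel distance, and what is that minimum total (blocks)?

Amber, total 1123 blocks

Total weighted distance at each candidate:
  Red (9, 1): total = 2675
  Blue (4, 4): total = 1395
  Green (1, 9): total = 1285
  Amber (4, 6): total = 1123
Minimum is at Amber with total 1123 blocks.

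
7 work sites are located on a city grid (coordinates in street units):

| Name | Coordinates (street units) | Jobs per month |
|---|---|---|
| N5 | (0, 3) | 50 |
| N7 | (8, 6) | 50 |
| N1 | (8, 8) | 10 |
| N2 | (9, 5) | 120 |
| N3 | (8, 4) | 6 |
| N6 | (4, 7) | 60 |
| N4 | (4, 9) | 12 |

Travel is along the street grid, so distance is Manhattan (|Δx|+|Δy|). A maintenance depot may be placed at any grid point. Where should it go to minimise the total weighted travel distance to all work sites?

(8, 5)

Manhattan distance separates: Σwᵢ(|x−xᵢ|+|y−yᵢ|) = Σwᵢ|x−xᵢ| + Σwᵢ|y−yᵢ|, so x and y are optimised independently as 1-D weighted medians.
Total weight W = 308; half = 154.
x-coordinate, sorted with cumulative weight:
  x=0 (N5, w=50) cum 50
  x=4 (N6, w=60) cum 110
  x=4 (N4, w=12) cum 122
  x=8 (N7, w=50) cum 172  ← median
  x=8 (N1, w=10) cum 182
  x=8 (N3, w=6) cum 188
  x=9 (N2, w=120) cum 308
⇒ x* = 8
y-coordinate, sorted with cumulative weight:
  y=3 (N5, w=50) cum 50
  y=4 (N3, w=6) cum 56
  y=5 (N2, w=120) cum 176  ← median
  y=6 (N7, w=50) cum 226
  y=7 (N6, w=60) cum 286
  y=8 (N1, w=10) cum 296
  y=9 (N4, w=12) cum 308
⇒ y* = 5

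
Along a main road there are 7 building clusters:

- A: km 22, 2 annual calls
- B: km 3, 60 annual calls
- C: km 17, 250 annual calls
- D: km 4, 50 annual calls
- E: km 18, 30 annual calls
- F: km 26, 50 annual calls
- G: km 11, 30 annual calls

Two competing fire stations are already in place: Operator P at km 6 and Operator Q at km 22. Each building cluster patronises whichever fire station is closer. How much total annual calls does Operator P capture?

The indifferent point is the midpoint (6+22)/2 = 14; building clusters left of it (closer to Operator P at 6) go to Operator P, those right go to Operator Q.
  B at 3 (w=60) → Operator P
  D at 4 (w=50) → Operator P
  G at 11 (w=30) → Operator P
  C at 17 (w=250) → Operator Q
  E at 18 (w=30) → Operator Q
  A at 22 (w=2) → Operator Q
  F at 26 (w=50) → Operator Q
Operator P captures 140; Operator Q captures 332.

140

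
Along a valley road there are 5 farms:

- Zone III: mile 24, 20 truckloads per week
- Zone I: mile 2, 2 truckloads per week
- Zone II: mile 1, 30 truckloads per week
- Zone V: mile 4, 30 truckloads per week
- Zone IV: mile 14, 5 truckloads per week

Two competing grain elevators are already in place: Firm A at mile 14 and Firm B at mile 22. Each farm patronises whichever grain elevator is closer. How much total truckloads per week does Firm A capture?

67

The indifferent point is the midpoint (14+22)/2 = 18; farms left of it (closer to Firm A at 14) go to Firm A, those right go to Firm B.
  Zone II at 1 (w=30) → Firm A
  Zone I at 2 (w=2) → Firm A
  Zone V at 4 (w=30) → Firm A
  Zone IV at 14 (w=5) → Firm A
  Zone III at 24 (w=20) → Firm B
Firm A captures 67; Firm B captures 20.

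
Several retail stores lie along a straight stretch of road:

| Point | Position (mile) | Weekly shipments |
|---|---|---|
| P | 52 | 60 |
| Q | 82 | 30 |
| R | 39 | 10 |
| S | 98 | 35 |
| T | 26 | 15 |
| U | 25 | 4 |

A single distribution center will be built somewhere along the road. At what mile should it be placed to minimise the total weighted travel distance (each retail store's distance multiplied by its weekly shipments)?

For a sum of weighted absolute distances on a line, the optimum is the weighted median (not the mean). Total weight W = 154; half-weight = 77.
Sort by position and accumulate weight:
  mile 25 (U, w=4) → cum 4
  mile 26 (T, w=15) → cum 19
  mile 39 (R, w=10) → cum 29
  mile 52 (P, w=60) → cum 89  ≥ 77 → median here
  mile 82 (Q, w=30) → cum 119
  mile 98 (S, w=35) → cum 154
Optimal location: mile 52.

x = 52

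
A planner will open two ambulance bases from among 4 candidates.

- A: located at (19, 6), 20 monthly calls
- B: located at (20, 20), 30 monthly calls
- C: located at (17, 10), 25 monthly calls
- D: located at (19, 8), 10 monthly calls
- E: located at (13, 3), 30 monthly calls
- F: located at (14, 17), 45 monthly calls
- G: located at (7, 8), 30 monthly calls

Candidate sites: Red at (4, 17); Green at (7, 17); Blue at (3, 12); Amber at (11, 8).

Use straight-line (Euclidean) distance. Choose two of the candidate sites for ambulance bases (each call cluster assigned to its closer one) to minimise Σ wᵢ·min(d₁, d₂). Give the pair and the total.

{Green, Amber}, total 1399.8

Evaluate every pair (each demand assigned to the nearer of the two):
  {Green, Amber}: total = 1399.8
  {Red, Amber}: total = 1561.5
  {Blue, Amber}: total = 1561.5
  {Green, Blue}: total = 2069.3
  {Red, Green}: total = 2222.9
  {Red, Blue}: total = 2371.9
Best pair: {Green, Amber} with total 1399.8.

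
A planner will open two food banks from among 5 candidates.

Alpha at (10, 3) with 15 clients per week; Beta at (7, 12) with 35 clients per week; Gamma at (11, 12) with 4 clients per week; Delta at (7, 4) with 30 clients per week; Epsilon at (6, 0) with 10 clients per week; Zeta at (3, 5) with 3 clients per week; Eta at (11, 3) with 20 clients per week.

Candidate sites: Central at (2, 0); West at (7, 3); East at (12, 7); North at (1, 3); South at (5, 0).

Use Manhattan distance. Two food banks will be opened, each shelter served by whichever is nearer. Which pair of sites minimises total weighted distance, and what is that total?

{West, South}, total 550

Evaluate every pair (each demand assigned to the nearer of the two):
  {West, South}: total = 550
  {West, East}: total = 552
  {West, North}: total = 574
  {Central, West}: total = 580
  {East, South}: total = 775
  {Central, East}: total = 862
  {East, North}: total = 866
  {North, South}: total = 1064
  {Central, South}: total = 1070
  {Central, North}: total = 1198
Best pair: {West, South} with total 550.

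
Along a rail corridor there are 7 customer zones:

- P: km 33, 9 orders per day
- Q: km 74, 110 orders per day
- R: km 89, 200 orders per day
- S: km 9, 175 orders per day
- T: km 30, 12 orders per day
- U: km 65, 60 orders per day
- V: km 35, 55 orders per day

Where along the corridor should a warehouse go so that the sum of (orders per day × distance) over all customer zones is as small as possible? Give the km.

For a sum of weighted absolute distances on a line, the optimum is the weighted median (not the mean). Total weight W = 621; half-weight = 310.5.
Sort by position and accumulate weight:
  km 9 (S, w=175) → cum 175
  km 30 (T, w=12) → cum 187
  km 33 (P, w=9) → cum 196
  km 35 (V, w=55) → cum 251
  km 65 (U, w=60) → cum 311  ≥ 310.5 → median here
  km 74 (Q, w=110) → cum 421
  km 89 (R, w=200) → cum 621
Optimal location: km 65.

x = 65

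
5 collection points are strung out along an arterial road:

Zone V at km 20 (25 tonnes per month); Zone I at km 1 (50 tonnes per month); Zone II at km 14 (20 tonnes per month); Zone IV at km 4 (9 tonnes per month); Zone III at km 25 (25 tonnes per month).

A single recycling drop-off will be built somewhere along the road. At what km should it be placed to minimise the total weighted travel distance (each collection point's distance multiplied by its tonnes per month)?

For a sum of weighted absolute distances on a line, the optimum is the weighted median (not the mean). Total weight W = 129; half-weight = 64.5.
Sort by position and accumulate weight:
  km 1 (Zone I, w=50) → cum 50
  km 4 (Zone IV, w=9) → cum 59
  km 14 (Zone II, w=20) → cum 79  ≥ 64.5 → median here
  km 20 (Zone V, w=25) → cum 104
  km 25 (Zone III, w=25) → cum 129
Optimal location: km 14.

x = 14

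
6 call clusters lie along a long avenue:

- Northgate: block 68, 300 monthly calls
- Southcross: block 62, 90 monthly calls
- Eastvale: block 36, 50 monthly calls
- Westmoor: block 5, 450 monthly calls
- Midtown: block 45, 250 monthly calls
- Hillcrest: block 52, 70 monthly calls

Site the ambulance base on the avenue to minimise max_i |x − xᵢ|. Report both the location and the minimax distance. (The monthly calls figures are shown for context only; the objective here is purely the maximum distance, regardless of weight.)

location 36.5, max distance 31.5

The 1-center on a line is the midpoint of the two extreme points: leftmost at 5, rightmost at 68.
Optimal location = (5 + 68)/2 = 36.5; maximum distance = (68 − 5)/2 = 31.5.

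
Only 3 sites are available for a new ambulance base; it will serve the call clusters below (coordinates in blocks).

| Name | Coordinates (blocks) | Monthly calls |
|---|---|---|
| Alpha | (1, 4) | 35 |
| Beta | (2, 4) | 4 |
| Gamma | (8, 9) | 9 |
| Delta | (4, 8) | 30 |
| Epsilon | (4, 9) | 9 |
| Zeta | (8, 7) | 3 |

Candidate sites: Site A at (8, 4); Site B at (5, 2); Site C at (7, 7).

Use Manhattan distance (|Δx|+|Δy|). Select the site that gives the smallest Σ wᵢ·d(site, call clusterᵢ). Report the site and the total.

Total weighted distance at each candidate:
  Site A (8, 4): total = 644
  Site B (5, 2): total = 626
  Site C (7, 7): total = 542
Minimum is at Site C with total 542 blocks.

Site C, total 542 blocks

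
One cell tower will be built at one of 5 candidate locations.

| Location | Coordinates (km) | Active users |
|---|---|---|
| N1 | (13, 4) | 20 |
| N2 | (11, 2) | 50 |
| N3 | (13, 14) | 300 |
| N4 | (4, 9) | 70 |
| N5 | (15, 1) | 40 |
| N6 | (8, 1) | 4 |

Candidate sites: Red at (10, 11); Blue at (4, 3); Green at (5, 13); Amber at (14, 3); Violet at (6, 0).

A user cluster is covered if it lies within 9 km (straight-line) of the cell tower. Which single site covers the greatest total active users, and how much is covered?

Red, covering 390

Coverage radius r = 9 km; a point is covered iff (Δx)²+(Δy)² ≤ 9² = 81.
  Red (10, 11): covers {N1, N3, N4} → 390
  Blue (4, 3): covers {N2, N4, N6} → 124
  Green (5, 13): covers {N3, N4} → 370
  Amber (14, 3): covers {N1, N2, N5, N6} → 114
  Violet (6, 0): covers {N1, N2, N6} → 74
Maximum coverage at Red: 390 active users.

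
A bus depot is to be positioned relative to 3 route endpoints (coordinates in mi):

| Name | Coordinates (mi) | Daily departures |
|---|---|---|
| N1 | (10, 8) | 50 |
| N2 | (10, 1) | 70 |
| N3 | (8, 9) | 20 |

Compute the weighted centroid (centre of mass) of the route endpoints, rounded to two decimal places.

(9.71, 4.64)

The minimiser of Σwᵢ‖p−pᵢ‖² is the weighted centroid p* = (Σwᵢpᵢ)/(Σwᵢ).
Σwᵢ = 140.
Σwᵢxᵢ = 50·10 + 70·10 + 20·8 = 1360.
Σwᵢyᵢ = 50·8 + 70·1 + 20·9 = 650.
x* = 1360/140 = 9.71, y* = 650/140 = 4.64.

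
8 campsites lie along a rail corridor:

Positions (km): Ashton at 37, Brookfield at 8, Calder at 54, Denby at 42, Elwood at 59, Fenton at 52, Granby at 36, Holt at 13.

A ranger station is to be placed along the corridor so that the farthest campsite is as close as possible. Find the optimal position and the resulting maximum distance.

location 33.5, max distance 25.5

The 1-center on a line is the midpoint of the two extreme points: leftmost at 8, rightmost at 59.
Optimal location = (8 + 59)/2 = 33.5; maximum distance = (59 − 8)/2 = 25.5.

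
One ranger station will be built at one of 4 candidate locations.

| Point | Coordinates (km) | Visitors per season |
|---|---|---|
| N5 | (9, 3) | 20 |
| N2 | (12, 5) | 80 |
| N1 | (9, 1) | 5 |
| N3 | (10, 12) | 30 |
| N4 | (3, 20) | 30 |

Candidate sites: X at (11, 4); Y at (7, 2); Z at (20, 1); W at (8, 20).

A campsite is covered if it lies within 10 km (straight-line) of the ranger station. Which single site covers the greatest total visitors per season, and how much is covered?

Coverage radius r = 10 km; a point is covered iff (Δx)²+(Δy)² ≤ 10² = 100.
  X (11, 4): covers {N5, N2, N1, N3} → 135
  Y (7, 2): covers {N5, N2, N1} → 105
  Z (20, 1): covers {N2} → 80
  W (8, 20): covers {N3, N4} → 60
Maximum coverage at X: 135 visitors per season.

X, covering 135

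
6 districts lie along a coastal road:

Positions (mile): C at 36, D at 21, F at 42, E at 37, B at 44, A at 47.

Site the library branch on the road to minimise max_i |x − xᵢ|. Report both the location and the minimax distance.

The 1-center on a line is the midpoint of the two extreme points: leftmost at 21, rightmost at 47.
Optimal location = (21 + 47)/2 = 34; maximum distance = (47 − 21)/2 = 13.

location 34, max distance 13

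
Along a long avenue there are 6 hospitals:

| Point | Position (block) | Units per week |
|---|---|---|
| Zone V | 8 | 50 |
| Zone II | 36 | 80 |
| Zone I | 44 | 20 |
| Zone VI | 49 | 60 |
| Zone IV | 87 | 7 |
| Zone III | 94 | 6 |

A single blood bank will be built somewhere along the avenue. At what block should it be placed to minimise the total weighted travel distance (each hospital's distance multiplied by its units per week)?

x = 36

For a sum of weighted absolute distances on a line, the optimum is the weighted median (not the mean). Total weight W = 223; half-weight = 111.5.
Sort by position and accumulate weight:
  block 8 (Zone V, w=50) → cum 50
  block 36 (Zone II, w=80) → cum 130  ≥ 111.5 → median here
  block 44 (Zone I, w=20) → cum 150
  block 49 (Zone VI, w=60) → cum 210
  block 87 (Zone IV, w=7) → cum 217
  block 94 (Zone III, w=6) → cum 223
Optimal location: block 36.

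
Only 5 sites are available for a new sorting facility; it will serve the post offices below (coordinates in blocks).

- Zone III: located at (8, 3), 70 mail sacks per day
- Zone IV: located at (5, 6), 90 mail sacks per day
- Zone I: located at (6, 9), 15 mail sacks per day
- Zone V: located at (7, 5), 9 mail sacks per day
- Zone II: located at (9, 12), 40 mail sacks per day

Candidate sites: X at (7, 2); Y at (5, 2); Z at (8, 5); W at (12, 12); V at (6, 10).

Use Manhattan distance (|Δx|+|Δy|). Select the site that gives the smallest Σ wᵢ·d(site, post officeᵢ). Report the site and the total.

Total weighted distance at each candidate:
  X (7, 2): total = 1307
  Y (5, 2): total = 1365
  Z (8, 5): total = 919
  W (12, 12): total = 2443
  V (6, 10): total = 1349
Minimum is at Z with total 919 blocks.

Z, total 919 blocks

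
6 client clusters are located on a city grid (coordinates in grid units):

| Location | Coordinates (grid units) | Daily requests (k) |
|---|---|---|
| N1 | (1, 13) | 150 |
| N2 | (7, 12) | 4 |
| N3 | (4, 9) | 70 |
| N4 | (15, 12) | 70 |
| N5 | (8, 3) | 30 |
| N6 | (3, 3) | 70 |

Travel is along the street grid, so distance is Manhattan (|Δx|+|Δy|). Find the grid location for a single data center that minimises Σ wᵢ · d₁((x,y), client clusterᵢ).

(3, 12)

Manhattan distance separates: Σwᵢ(|x−xᵢ|+|y−yᵢ|) = Σwᵢ|x−xᵢ| + Σwᵢ|y−yᵢ|, so x and y are optimised independently as 1-D weighted medians.
Total weight W = 394; half = 197.
x-coordinate, sorted with cumulative weight:
  x=1 (N1, w=150) cum 150
  x=3 (N6, w=70) cum 220  ← median
  x=4 (N3, w=70) cum 290
  x=7 (N2, w=4) cum 294
  x=8 (N5, w=30) cum 324
  x=15 (N4, w=70) cum 394
⇒ x* = 3
y-coordinate, sorted with cumulative weight:
  y=3 (N5, w=30) cum 30
  y=3 (N6, w=70) cum 100
  y=9 (N3, w=70) cum 170
  y=12 (N2, w=4) cum 174
  y=12 (N4, w=70) cum 244  ← median
  y=13 (N1, w=150) cum 394
⇒ y* = 12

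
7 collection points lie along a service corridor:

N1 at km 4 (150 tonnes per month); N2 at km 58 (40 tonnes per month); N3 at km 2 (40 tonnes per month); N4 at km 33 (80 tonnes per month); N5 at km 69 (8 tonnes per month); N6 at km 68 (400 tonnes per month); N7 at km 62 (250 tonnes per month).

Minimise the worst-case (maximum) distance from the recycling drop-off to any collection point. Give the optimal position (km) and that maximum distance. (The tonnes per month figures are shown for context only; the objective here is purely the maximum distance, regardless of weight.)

The 1-center on a line is the midpoint of the two extreme points: leftmost at 2, rightmost at 69.
Optimal location = (2 + 69)/2 = 35.5; maximum distance = (69 − 2)/2 = 33.5.

location 35.5, max distance 33.5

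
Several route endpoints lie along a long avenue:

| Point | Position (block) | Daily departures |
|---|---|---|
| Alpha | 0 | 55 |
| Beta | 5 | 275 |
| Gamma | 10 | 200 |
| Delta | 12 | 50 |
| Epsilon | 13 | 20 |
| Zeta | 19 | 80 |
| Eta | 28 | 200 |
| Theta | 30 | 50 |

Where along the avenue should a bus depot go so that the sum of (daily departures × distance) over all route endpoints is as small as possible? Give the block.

x = 10

For a sum of weighted absolute distances on a line, the optimum is the weighted median (not the mean). Total weight W = 930; half-weight = 465.
Sort by position and accumulate weight:
  block 0 (Alpha, w=55) → cum 55
  block 5 (Beta, w=275) → cum 330
  block 10 (Gamma, w=200) → cum 530  ≥ 465 → median here
  block 12 (Delta, w=50) → cum 580
  block 13 (Epsilon, w=20) → cum 600
  block 19 (Zeta, w=80) → cum 680
  block 28 (Eta, w=200) → cum 880
  block 30 (Theta, w=50) → cum 930
Optimal location: block 10.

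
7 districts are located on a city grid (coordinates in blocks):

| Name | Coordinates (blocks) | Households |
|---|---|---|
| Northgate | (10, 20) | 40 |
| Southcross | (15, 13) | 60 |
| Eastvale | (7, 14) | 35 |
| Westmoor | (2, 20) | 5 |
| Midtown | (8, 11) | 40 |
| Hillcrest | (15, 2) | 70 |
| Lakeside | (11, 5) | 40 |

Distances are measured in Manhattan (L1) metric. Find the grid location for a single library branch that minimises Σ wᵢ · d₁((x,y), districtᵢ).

(11, 11)

Manhattan distance separates: Σwᵢ(|x−xᵢ|+|y−yᵢ|) = Σwᵢ|x−xᵢ| + Σwᵢ|y−yᵢ|, so x and y are optimised independently as 1-D weighted medians.
Total weight W = 290; half = 145.
x-coordinate, sorted with cumulative weight:
  x=2 (Westmoor, w=5) cum 5
  x=7 (Eastvale, w=35) cum 40
  x=8 (Midtown, w=40) cum 80
  x=10 (Northgate, w=40) cum 120
  x=11 (Lakeside, w=40) cum 160  ← median
  x=15 (Southcross, w=60) cum 220
  x=15 (Hillcrest, w=70) cum 290
⇒ x* = 11
y-coordinate, sorted with cumulative weight:
  y=2 (Hillcrest, w=70) cum 70
  y=5 (Lakeside, w=40) cum 110
  y=11 (Midtown, w=40) cum 150  ← median
  y=13 (Southcross, w=60) cum 210
  y=14 (Eastvale, w=35) cum 245
  y=20 (Northgate, w=40) cum 285
  y=20 (Westmoor, w=5) cum 290
⇒ y* = 11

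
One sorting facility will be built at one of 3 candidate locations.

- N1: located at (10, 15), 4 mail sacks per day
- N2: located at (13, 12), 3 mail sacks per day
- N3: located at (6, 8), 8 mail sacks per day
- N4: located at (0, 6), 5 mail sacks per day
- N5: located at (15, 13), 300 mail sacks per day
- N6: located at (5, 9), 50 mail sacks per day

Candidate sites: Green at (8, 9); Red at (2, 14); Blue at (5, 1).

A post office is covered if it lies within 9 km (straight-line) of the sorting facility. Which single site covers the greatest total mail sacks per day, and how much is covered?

Green, covering 370

Coverage radius r = 9 km; a point is covered iff (Δx)²+(Δy)² ≤ 9² = 81.
  Green (8, 9): covers {N1, N2, N3, N4, N5, N6} → 370
  Red (2, 14): covers {N1, N3, N4, N6} → 67
  Blue (5, 1): covers {N3, N4, N6} → 63
Maximum coverage at Green: 370 mail sacks per day.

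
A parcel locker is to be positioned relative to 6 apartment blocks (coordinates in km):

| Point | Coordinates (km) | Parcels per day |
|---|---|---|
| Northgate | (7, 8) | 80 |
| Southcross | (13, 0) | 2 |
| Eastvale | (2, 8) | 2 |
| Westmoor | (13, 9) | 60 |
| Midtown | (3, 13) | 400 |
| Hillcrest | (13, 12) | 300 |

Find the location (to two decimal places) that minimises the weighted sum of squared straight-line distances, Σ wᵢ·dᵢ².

The minimiser of Σwᵢ‖p−pᵢ‖² is the weighted centroid p* = (Σwᵢpᵢ)/(Σwᵢ).
Σwᵢ = 844.
Σwᵢxᵢ = 80·7 + 2·13 + 2·2 + 60·13 + 400·3 + 300·13 = 6470.
Σwᵢyᵢ = 80·8 + 2·0 + 2·8 + 60·9 + 400·13 + 300·12 = 9996.
x* = 6470/844 = 7.67, y* = 9996/844 = 11.84.

(7.67, 11.84)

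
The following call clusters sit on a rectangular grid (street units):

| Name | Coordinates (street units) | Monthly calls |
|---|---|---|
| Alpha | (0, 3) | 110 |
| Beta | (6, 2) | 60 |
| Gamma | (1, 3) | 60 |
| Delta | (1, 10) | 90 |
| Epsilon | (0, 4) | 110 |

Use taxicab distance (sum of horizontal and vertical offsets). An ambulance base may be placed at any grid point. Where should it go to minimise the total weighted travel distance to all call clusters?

(0, 3)

Manhattan distance separates: Σwᵢ(|x−xᵢ|+|y−yᵢ|) = Σwᵢ|x−xᵢ| + Σwᵢ|y−yᵢ|, so x and y are optimised independently as 1-D weighted medians.
Total weight W = 430; half = 215.
x-coordinate, sorted with cumulative weight:
  x=0 (Alpha, w=110) cum 110
  x=0 (Epsilon, w=110) cum 220  ← median
  x=1 (Gamma, w=60) cum 280
  x=1 (Delta, w=90) cum 370
  x=6 (Beta, w=60) cum 430
⇒ x* = 0
y-coordinate, sorted with cumulative weight:
  y=2 (Beta, w=60) cum 60
  y=3 (Alpha, w=110) cum 170
  y=3 (Gamma, w=60) cum 230  ← median
  y=4 (Epsilon, w=110) cum 340
  y=10 (Delta, w=90) cum 430
⇒ y* = 3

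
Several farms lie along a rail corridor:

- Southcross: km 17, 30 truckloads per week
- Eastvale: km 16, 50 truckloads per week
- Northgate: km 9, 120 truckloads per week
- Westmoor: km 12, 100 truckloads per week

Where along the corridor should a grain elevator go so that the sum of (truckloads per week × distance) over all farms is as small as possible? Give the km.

x = 12

For a sum of weighted absolute distances on a line, the optimum is the weighted median (not the mean). Total weight W = 300; half-weight = 150.
Sort by position and accumulate weight:
  km 9 (Northgate, w=120) → cum 120
  km 12 (Westmoor, w=100) → cum 220  ≥ 150 → median here
  km 16 (Eastvale, w=50) → cum 270
  km 17 (Southcross, w=30) → cum 300
Optimal location: km 12.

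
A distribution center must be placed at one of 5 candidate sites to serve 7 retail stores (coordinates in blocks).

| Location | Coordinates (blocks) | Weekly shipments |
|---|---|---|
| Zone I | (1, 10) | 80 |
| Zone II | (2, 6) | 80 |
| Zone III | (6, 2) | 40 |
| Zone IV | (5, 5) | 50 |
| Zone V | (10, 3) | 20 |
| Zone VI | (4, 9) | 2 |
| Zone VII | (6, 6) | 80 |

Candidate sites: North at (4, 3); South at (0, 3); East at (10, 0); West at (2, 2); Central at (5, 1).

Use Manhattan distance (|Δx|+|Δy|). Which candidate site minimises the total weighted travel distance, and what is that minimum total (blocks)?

North, total 2002 blocks

Total weighted distance at each candidate:
  North (4, 3): total = 2002
  South (0, 3): total = 2610
  East (10, 0): total = 4270
  West (2, 2): total = 2338
  Central (5, 1): total = 2598
Minimum is at North with total 2002 blocks.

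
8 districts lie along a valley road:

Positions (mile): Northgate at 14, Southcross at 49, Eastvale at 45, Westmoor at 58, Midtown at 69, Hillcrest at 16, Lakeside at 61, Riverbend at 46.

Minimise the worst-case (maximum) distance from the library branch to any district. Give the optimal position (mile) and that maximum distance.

location 41.5, max distance 27.5

The 1-center on a line is the midpoint of the two extreme points: leftmost at 14, rightmost at 69.
Optimal location = (14 + 69)/2 = 41.5; maximum distance = (69 − 14)/2 = 27.5.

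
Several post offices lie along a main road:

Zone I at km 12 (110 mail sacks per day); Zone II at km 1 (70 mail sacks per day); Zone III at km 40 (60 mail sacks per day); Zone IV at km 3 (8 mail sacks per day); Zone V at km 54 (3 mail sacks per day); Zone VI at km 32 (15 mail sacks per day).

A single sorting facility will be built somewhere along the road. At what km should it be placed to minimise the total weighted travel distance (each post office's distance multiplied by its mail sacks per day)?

For a sum of weighted absolute distances on a line, the optimum is the weighted median (not the mean). Total weight W = 266; half-weight = 133.
Sort by position and accumulate weight:
  km 1 (Zone II, w=70) → cum 70
  km 3 (Zone IV, w=8) → cum 78
  km 12 (Zone I, w=110) → cum 188  ≥ 133 → median here
  km 32 (Zone VI, w=15) → cum 203
  km 40 (Zone III, w=60) → cum 263
  km 54 (Zone V, w=3) → cum 266
Optimal location: km 12.

x = 12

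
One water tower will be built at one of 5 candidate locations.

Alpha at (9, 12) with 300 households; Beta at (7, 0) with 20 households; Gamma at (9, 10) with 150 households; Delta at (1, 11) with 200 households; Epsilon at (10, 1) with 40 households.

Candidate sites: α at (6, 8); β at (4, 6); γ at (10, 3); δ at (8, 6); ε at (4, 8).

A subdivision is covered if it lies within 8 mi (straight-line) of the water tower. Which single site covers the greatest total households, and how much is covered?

Coverage radius r = 8 mi; a point is covered iff (Δx)²+(Δy)² ≤ 8² = 64.
  α (6, 8): covers {Alpha, Gamma, Delta} → 650
  β (4, 6): covers {Alpha, Beta, Gamma, Delta, Epsilon} → 710
  γ (10, 3): covers {Beta, Gamma, Epsilon} → 210
  δ (8, 6): covers {Alpha, Beta, Gamma, Epsilon} → 510
  ε (4, 8): covers {Alpha, Gamma, Delta} → 650
Maximum coverage at β: 710 households.

β, covering 710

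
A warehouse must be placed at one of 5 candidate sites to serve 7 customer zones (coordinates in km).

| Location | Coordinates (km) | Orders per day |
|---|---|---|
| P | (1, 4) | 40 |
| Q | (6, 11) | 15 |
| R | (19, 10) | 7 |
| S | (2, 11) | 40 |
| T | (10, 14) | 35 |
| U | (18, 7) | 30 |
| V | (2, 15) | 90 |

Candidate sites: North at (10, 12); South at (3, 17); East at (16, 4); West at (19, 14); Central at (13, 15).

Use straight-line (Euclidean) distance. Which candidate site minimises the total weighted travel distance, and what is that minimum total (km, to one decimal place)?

South, total 2000.9 km

Total weighted distance at each candidate:
  North (10, 12): total = 2052.5
  South (3, 17): total = 2000.9
  East (16, 4): total = 3574.9
  West (19, 14): total = 3802.1
  Central (13, 15): total = 2678.6
Minimum is at South with total 2000.9 km.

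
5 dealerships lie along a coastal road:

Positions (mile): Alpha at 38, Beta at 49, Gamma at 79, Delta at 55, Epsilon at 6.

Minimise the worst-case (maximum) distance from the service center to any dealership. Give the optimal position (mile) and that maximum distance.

The 1-center on a line is the midpoint of the two extreme points: leftmost at 6, rightmost at 79.
Optimal location = (6 + 79)/2 = 42.5; maximum distance = (79 − 6)/2 = 36.5.

location 42.5, max distance 36.5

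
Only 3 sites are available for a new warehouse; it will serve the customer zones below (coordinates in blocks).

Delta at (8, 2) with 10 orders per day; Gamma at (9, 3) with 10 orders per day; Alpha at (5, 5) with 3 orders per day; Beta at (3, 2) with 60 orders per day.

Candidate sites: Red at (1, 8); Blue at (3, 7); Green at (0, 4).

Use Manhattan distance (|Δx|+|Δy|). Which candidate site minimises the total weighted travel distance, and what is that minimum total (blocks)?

Blue, total 512 blocks

Total weighted distance at each candidate:
  Red (1, 8): total = 761
  Blue (3, 7): total = 512
  Green (0, 4): total = 518
Minimum is at Blue with total 512 blocks.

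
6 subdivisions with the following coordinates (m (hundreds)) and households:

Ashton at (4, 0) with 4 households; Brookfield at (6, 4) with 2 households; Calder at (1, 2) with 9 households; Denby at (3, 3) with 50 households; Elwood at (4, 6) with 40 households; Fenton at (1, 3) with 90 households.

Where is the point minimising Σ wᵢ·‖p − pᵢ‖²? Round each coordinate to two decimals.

The minimiser of Σwᵢ‖p−pᵢ‖² is the weighted centroid p* = (Σwᵢpᵢ)/(Σwᵢ).
Σwᵢ = 195.
Σwᵢxᵢ = 4·4 + 2·6 + 9·1 + 50·3 + 40·4 + 90·1 = 437.
Σwᵢyᵢ = 4·0 + 2·4 + 9·2 + 50·3 + 40·6 + 90·3 = 686.
x* = 437/195 = 2.24, y* = 686/195 = 3.52.

(2.24, 3.52)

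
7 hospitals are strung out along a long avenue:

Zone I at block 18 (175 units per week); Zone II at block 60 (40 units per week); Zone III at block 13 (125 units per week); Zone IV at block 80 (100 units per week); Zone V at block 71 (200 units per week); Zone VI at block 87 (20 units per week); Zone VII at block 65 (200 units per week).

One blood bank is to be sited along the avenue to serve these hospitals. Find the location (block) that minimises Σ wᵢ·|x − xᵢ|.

For a sum of weighted absolute distances on a line, the optimum is the weighted median (not the mean). Total weight W = 860; half-weight = 430.
Sort by position and accumulate weight:
  block 13 (Zone III, w=125) → cum 125
  block 18 (Zone I, w=175) → cum 300
  block 60 (Zone II, w=40) → cum 340
  block 65 (Zone VII, w=200) → cum 540  ≥ 430 → median here
  block 71 (Zone V, w=200) → cum 740
  block 80 (Zone IV, w=100) → cum 840
  block 87 (Zone VI, w=20) → cum 860
Optimal location: block 65.

x = 65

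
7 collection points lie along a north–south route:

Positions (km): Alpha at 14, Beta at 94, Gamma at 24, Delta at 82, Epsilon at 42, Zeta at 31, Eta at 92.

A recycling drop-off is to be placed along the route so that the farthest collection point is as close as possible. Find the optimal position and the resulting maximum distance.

location 54, max distance 40

The 1-center on a line is the midpoint of the two extreme points: leftmost at 14, rightmost at 94.
Optimal location = (14 + 94)/2 = 54; maximum distance = (94 − 14)/2 = 40.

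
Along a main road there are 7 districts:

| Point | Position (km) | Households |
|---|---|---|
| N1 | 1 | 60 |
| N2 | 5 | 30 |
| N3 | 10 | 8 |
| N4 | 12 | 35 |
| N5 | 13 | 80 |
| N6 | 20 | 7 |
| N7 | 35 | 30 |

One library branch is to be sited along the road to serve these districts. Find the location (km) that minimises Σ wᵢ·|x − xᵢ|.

For a sum of weighted absolute distances on a line, the optimum is the weighted median (not the mean). Total weight W = 250; half-weight = 125.
Sort by position and accumulate weight:
  km 1 (N1, w=60) → cum 60
  km 5 (N2, w=30) → cum 90
  km 10 (N3, w=8) → cum 98
  km 12 (N4, w=35) → cum 133  ≥ 125 → median here
  km 13 (N5, w=80) → cum 213
  km 20 (N6, w=7) → cum 220
  km 35 (N7, w=30) → cum 250
Optimal location: km 12.

x = 12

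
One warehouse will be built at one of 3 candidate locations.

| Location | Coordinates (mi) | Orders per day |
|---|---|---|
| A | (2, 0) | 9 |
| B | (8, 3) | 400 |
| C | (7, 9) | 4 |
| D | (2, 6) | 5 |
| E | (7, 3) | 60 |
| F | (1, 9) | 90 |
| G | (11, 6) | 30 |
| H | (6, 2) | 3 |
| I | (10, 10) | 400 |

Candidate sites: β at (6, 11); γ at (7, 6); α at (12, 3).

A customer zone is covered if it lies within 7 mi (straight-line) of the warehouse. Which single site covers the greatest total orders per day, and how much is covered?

γ, covering 992

Coverage radius r = 7 mi; a point is covered iff (Δx)²+(Δy)² ≤ 7² = 49.
  β (6, 11): covers {C, D, F, I} → 499
  γ (7, 6): covers {B, C, D, E, F, G, H, I} → 992
  α (12, 3): covers {B, E, G, H} → 493
Maximum coverage at γ: 992 orders per day.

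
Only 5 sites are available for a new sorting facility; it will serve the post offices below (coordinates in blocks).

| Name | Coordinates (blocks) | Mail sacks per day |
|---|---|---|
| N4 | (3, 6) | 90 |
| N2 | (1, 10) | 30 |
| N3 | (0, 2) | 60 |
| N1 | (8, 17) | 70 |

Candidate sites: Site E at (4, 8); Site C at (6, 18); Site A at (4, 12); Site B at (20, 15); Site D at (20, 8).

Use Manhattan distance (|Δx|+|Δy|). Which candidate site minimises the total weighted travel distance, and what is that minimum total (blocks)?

Site E, total 1930 blocks

Total weighted distance at each candidate:
  Site E (4, 8): total = 1930
  Site C (6, 18): total = 3270
  Site A (4, 12): total = 2250
  Site B (20, 15): total = 6020
  Site D (20, 8): total = 5370
Minimum is at Site E with total 1930 blocks.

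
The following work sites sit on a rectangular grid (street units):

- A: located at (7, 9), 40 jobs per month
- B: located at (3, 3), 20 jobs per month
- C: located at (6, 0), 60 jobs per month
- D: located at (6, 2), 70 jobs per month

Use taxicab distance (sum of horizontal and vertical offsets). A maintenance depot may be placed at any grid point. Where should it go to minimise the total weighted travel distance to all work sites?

Manhattan distance separates: Σwᵢ(|x−xᵢ|+|y−yᵢ|) = Σwᵢ|x−xᵢ| + Σwᵢ|y−yᵢ|, so x and y are optimised independently as 1-D weighted medians.
Total weight W = 190; half = 95.
x-coordinate, sorted with cumulative weight:
  x=3 (B, w=20) cum 20
  x=6 (C, w=60) cum 80
  x=6 (D, w=70) cum 150  ← median
  x=7 (A, w=40) cum 190
⇒ x* = 6
y-coordinate, sorted with cumulative weight:
  y=0 (C, w=60) cum 60
  y=2 (D, w=70) cum 130  ← median
  y=3 (B, w=20) cum 150
  y=9 (A, w=40) cum 190
⇒ y* = 2

(6, 2)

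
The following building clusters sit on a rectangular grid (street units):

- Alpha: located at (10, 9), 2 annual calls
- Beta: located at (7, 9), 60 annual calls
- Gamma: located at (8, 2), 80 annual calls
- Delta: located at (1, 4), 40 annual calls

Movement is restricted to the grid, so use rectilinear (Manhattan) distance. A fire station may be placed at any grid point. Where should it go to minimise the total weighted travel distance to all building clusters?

(7, 4)

Manhattan distance separates: Σwᵢ(|x−xᵢ|+|y−yᵢ|) = Σwᵢ|x−xᵢ| + Σwᵢ|y−yᵢ|, so x and y are optimised independently as 1-D weighted medians.
Total weight W = 182; half = 91.
x-coordinate, sorted with cumulative weight:
  x=1 (Delta, w=40) cum 40
  x=7 (Beta, w=60) cum 100  ← median
  x=8 (Gamma, w=80) cum 180
  x=10 (Alpha, w=2) cum 182
⇒ x* = 7
y-coordinate, sorted with cumulative weight:
  y=2 (Gamma, w=80) cum 80
  y=4 (Delta, w=40) cum 120  ← median
  y=9 (Alpha, w=2) cum 122
  y=9 (Beta, w=60) cum 182
⇒ y* = 4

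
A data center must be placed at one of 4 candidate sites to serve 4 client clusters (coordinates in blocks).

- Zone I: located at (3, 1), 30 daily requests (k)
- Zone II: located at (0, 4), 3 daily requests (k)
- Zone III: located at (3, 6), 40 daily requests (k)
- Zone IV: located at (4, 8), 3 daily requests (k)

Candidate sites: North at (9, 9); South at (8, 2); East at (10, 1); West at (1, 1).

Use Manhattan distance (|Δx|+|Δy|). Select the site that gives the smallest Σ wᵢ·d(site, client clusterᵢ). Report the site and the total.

West, total 382 blocks

Total weighted distance at each candidate:
  North (9, 9): total = 840
  South (8, 2): total = 600
  East (10, 1): total = 768
  West (1, 1): total = 382
Minimum is at West with total 382 blocks.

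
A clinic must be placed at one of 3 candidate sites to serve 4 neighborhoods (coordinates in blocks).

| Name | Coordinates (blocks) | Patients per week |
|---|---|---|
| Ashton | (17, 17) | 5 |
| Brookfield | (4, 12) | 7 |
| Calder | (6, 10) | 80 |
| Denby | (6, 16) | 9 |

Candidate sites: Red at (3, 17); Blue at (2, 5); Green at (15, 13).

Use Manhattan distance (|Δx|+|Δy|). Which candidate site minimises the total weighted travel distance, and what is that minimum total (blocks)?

Total weighted distance at each candidate:
  Red (3, 17): total = 948
  Blue (2, 5): total = 1053
  Green (15, 13): total = 1182
Minimum is at Red with total 948 blocks.

Red, total 948 blocks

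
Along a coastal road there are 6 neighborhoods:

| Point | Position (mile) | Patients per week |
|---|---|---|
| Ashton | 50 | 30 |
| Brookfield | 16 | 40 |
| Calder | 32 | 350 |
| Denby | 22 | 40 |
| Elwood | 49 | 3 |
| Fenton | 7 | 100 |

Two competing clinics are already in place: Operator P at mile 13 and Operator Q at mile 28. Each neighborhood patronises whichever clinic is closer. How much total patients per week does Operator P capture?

The indifferent point is the midpoint (13+28)/2 = 20.5; neighborhoods left of it (closer to Operator P at 13) go to Operator P, those right go to Operator Q.
  Fenton at 7 (w=100) → Operator P
  Brookfield at 16 (w=40) → Operator P
  Denby at 22 (w=40) → Operator Q
  Calder at 32 (w=350) → Operator Q
  Elwood at 49 (w=3) → Operator Q
  Ashton at 50 (w=30) → Operator Q
Operator P captures 140; Operator Q captures 423.

140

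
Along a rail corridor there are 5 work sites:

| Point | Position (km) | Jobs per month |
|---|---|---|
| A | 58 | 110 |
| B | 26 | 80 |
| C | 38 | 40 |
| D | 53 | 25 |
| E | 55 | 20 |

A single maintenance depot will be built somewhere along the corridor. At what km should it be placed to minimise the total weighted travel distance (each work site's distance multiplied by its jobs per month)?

x = 53

For a sum of weighted absolute distances on a line, the optimum is the weighted median (not the mean). Total weight W = 275; half-weight = 137.5.
Sort by position and accumulate weight:
  km 26 (B, w=80) → cum 80
  km 38 (C, w=40) → cum 120
  km 53 (D, w=25) → cum 145  ≥ 137.5 → median here
  km 55 (E, w=20) → cum 165
  km 58 (A, w=110) → cum 275
Optimal location: km 53.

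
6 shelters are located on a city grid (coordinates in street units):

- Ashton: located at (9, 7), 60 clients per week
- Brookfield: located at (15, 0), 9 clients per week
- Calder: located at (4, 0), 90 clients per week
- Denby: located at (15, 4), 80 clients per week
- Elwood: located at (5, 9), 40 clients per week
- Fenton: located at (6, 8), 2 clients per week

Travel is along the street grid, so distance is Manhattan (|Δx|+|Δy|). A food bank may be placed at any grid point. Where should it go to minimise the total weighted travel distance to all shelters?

Manhattan distance separates: Σwᵢ(|x−xᵢ|+|y−yᵢ|) = Σwᵢ|x−xᵢ| + Σwᵢ|y−yᵢ|, so x and y are optimised independently as 1-D weighted medians.
Total weight W = 281; half = 140.5.
x-coordinate, sorted with cumulative weight:
  x=4 (Calder, w=90) cum 90
  x=5 (Elwood, w=40) cum 130
  x=6 (Fenton, w=2) cum 132
  x=9 (Ashton, w=60) cum 192  ← median
  x=15 (Brookfield, w=9) cum 201
  x=15 (Denby, w=80) cum 281
⇒ x* = 9
y-coordinate, sorted with cumulative weight:
  y=0 (Brookfield, w=9) cum 9
  y=0 (Calder, w=90) cum 99
  y=4 (Denby, w=80) cum 179  ← median
  y=7 (Ashton, w=60) cum 239
  y=8 (Fenton, w=2) cum 241
  y=9 (Elwood, w=40) cum 281
⇒ y* = 4

(9, 4)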